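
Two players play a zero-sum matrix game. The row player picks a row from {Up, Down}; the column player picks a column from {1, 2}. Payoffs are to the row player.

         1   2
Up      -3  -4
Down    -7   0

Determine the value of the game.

-7/2

Row minima: Up → -4, Down → -7; maximin = -4.
Column maxima: 1 → -3, 2 → 0; minimax = -3.
-4 ≠ -3, so there is no saddle point; optimal play is mixed.
Let the row player play Up with probability p. Expected payoff against 1: (-3)p + (-7)(1−p) = 4p − 7; against 2: (-4)p + 0(1−p) = −4p.
Setting these equal: 4p − 7 = −4p ⇒ 8p = 7 ⇒ p = 7/8, and the value is (4)·(7/8) − 7 = -7/2.
For the column player: with q = P(1), equating Up's and Down's payoffs gives q − 4 = −7q ⇒ q = 1/2.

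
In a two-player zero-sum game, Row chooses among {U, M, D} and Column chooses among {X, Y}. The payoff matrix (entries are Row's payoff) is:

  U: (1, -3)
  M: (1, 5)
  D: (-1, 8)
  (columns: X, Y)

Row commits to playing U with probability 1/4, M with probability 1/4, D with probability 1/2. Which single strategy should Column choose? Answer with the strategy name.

X

If Column plays X, Row's expected payoff is (1/4)·1 + (1/4)·1 + (1/2)·(-1) = 0.
If Column plays Y, Row's expected payoff is (1/4)·(-3) + (1/4)·5 + (1/2)·8 = 9/2.
Column minimizes Row's payoff; the smallest is 0, so the best response is X.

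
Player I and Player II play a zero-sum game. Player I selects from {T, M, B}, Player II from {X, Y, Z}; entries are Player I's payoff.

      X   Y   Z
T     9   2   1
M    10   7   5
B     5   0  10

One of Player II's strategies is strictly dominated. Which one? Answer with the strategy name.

X

Y holds Player I's payoff strictly below X in every row: 2 < 9, 7 < 10, 0 < 5.
So X is strictly dominated for Player II.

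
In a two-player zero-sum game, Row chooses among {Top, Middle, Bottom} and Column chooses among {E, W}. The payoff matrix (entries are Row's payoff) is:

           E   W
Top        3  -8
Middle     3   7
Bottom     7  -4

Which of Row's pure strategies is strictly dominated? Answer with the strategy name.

Bottom gives a strictly higher payoff than Top against every column: 7 > 3, -4 > -8.
So Top is strictly dominated and Row never plays it.

Top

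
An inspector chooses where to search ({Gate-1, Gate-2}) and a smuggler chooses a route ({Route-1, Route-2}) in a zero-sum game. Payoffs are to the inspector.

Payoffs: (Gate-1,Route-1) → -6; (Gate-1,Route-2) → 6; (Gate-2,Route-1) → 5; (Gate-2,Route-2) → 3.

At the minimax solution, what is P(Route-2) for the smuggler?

Row minima: Gate-1 → -6, Gate-2 → 3; maximin = 3.
Column maxima: Route-1 → 5, Route-2 → 6; minimax = 5.
3 ≠ 5, so there is no saddle point; optimal play is mixed.
Let the inspector play Gate-1 with probability p. Expected payoff against Route-1: (-6)p + 5(1−p) = −11p + 5; against Route-2: 6p + 3(1−p) = 3p + 3.
Setting these equal: −11p + 5 = 3p + 3 ⇒ −14p = -2 ⇒ p = 1/7, and the value is (-11)·(1/7) + 5 = 24/7.
For the smuggler: with q = P(Route-1), equating Gate-1's and Gate-2's payoffs gives −12q + 6 = 2q + 3 ⇒ q = 3/14.

11/14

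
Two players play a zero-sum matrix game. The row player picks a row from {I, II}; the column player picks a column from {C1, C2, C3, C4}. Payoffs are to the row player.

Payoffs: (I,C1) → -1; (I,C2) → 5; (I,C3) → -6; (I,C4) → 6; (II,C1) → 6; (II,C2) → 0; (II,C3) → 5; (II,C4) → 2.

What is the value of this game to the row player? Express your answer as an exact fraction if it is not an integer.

Row minima: I → -6, II → 0; maximin = 0.
Column maxima: C1 → 6, C2 → 5, C3 → 5, C4 → 6; minimax = 5.
0 ≠ 5, so there is no saddle point; optimal play is mixed.
C1 is strictly dominated by C3 (it gives the row player strictly more in every row), so the column player never plays it.
C4 is strictly dominated by C2 (it gives the row player strictly more in every row), so the column player never plays it.
On the remaining 2×2 (I, II vs C2, C3):
Let the row player play I with probability p. Expected payoff against C2: 5p + 0(1−p) = 5p; against C3: (-6)p + 5(1−p) = −11p + 5.
Setting these equal: 5p = −11p + 5 ⇒ 16p = 5 ⇒ p = 5/16, and the value is (5)·(5/16) = 25/16.
For the column player: with q = P(C2), equating I's and II's payoffs gives 11q − 6 = −5q + 5 ⇒ q = 11/16.

25/16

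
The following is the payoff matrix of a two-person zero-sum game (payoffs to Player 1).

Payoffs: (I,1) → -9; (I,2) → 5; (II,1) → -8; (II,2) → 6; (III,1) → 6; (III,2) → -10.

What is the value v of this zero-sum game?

-22/15

Row minima: I → -9, II → -8, III → -10; maximin = -8.
Column maxima: 1 → 6, 2 → 6; minimax = 6.
-8 ≠ 6, so there is no saddle point; optimal play is mixed.
I is strictly dominated by II, so Player 1 never plays it.
On the remaining 2×2 (II, III vs 1, 2):
Let Player 1 play II with probability p. Expected payoff against 1: (-8)p + 6(1−p) = −14p + 6; against 2: 6p + (-10)(1−p) = 16p − 10.
Setting these equal: −14p + 6 = 16p − 10 ⇒ −30p = -16 ⇒ p = 8/15, and the value is (-14)·(8/15) + 6 = -22/15.
For Player 2: with q = P(1), equating II's and III's payoffs gives −14q + 6 = 16q − 10 ⇒ q = 8/15.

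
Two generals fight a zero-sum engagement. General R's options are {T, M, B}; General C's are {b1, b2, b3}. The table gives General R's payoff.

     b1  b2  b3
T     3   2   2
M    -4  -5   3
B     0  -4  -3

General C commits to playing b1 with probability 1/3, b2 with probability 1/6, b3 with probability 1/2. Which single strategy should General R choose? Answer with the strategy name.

T

Expected payoff of T: (1/3)·3 + (1/6)·2 + (1/2)·2 = 7/3.
Expected payoff of M: (1/3)·(-4) + (1/6)·(-5) + (1/2)·3 = -2/3.
Expected payoff of B: (1/3)·0 + (1/6)·(-4) + (1/2)·(-3) = -13/6.
The largest is 7/3, so General R's best response is T.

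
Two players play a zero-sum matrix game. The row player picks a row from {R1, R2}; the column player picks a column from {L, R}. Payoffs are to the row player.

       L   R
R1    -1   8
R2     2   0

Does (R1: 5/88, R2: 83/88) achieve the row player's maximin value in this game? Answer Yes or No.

No

Against L this mix gives (5/88)·(-1) + (83/88)·2 = 161/88.
Against R this mix gives (5/88)·8 + (83/88)·0 = 5/11.
The column player will play R, holding the row player to 5/11. Shifting weight toward the row that does better against R would raise this floor (the equalizing mix achieves 16/11 against both R and L), so the proposed strategy is not optimal.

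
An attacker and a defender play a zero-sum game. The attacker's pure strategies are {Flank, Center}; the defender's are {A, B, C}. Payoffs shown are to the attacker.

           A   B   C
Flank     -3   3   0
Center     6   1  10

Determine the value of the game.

21/11

Row minima: Flank → -3, Center → 1; maximin = 1.
Column maxima: A → 6, B → 3, C → 10; minimax = 3.
1 ≠ 3, so there is no saddle point; optimal play is mixed.
C is strictly dominated by A (it gives the attacker strictly more in every row), so the defender never plays it.
On the remaining 2×2 (Flank, Center vs A, B):
Let the attacker play Flank with probability p. Expected payoff against A: (-3)p + 6(1−p) = −9p + 6; against B: 3p + 1(1−p) = 2p + 1.
Setting these equal: −9p + 6 = 2p + 1 ⇒ −11p = -5 ⇒ p = 5/11, and the value is (-9)·(5/11) + 6 = 21/11.
For the defender: with q = P(A), equating Flank's and Center's payoffs gives −6q + 3 = 5q + 1 ⇒ q = 2/11.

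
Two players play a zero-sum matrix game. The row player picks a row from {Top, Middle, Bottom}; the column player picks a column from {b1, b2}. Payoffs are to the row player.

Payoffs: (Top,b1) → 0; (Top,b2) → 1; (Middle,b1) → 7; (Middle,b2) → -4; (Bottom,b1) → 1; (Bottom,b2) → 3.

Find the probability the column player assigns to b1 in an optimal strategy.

Row minima: Top → 0, Middle → -4, Bottom → 1; maximin = 1.
Column maxima: b1 → 7, b2 → 3; minimax = 3.
1 ≠ 3, so there is no saddle point; optimal play is mixed.
Top is strictly dominated by Bottom, so the row player never plays it.
On the remaining 2×2 (Middle, Bottom vs b1, b2):
Let the row player play Middle with probability p. Expected payoff against b1: 7p + 1(1−p) = 6p + 1; against b2: (-4)p + 3(1−p) = −7p + 3.
Setting these equal: 6p + 1 = −7p + 3 ⇒ 13p = 2 ⇒ p = 2/13, and the value is (6)·(2/13) + 1 = 25/13.
For the column player: with q = P(b1), equating Middle's and Bottom's payoffs gives 11q − 4 = −2q + 3 ⇒ q = 7/13.

7/13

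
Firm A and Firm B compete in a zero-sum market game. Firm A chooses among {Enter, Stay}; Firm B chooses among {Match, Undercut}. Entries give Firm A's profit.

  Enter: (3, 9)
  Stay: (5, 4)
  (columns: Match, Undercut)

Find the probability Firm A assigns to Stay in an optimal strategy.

Row minima: Enter → 3, Stay → 4; maximin = 4.
Column maxima: Match → 5, Undercut → 9; minimax = 5.
4 ≠ 5, so there is no saddle point; optimal play is mixed.
Let Firm A play Enter with probability p. Expected payoff against Match: 3p + 5(1−p) = −2p + 5; against Undercut: 9p + 4(1−p) = 5p + 4.
Setting these equal: −2p + 5 = 5p + 4 ⇒ −7p = -1 ⇒ p = 1/7, and the value is (-2)·(1/7) + 5 = 33/7.
For Firm B: with q = P(Match), equating Enter's and Stay's payoffs gives −6q + 9 = q + 4 ⇒ q = 5/7.

6/7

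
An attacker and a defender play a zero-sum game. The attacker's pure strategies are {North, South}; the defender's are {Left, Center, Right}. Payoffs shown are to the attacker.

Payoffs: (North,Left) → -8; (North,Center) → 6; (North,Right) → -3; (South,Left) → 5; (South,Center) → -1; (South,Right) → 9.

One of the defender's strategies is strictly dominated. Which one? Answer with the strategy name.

Left holds the attacker's payoff strictly below Right in every row: -8 < -3, 5 < 9.
So Right is strictly dominated for the defender.

Right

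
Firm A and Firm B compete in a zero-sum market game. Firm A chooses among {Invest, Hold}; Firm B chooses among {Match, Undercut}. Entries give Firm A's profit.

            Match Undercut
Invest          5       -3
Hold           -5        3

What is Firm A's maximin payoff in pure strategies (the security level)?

-3

Row minima: Invest → -3, Hold → -5.
The best of these is -3.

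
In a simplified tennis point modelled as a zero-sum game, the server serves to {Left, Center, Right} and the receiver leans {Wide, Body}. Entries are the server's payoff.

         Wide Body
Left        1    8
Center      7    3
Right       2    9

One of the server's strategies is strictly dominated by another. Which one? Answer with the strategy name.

Left

Right gives a strictly higher payoff than Left against every column: 2 > 1, 9 > 8.
So Left is strictly dominated and the server never plays it.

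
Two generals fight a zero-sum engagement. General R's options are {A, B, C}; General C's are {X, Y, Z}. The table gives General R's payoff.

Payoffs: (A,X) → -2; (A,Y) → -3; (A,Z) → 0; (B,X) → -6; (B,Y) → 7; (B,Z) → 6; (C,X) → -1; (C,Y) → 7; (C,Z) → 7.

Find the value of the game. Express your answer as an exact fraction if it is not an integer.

Row minima: A → -3, B → -6, C → -1; maximin = -1.
Column maxima: X → -1, Y → 7, Z → 7; minimax = -1.
Since maximin = minimax = -1, there is a saddle point and the value is -1.

-1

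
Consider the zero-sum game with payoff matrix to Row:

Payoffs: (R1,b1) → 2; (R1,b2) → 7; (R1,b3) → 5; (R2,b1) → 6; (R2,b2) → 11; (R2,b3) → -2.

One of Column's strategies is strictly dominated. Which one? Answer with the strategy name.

b1 holds Row's payoff strictly below b2 in every row: 2 < 7, 6 < 11.
So b2 is strictly dominated for Column.

b2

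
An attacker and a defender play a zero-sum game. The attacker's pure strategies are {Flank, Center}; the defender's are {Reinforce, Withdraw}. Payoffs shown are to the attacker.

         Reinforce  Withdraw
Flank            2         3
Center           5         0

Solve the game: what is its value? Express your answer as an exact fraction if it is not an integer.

5/2

Row minima: Flank → 2, Center → 0; maximin = 2.
Column maxima: Reinforce → 5, Withdraw → 3; minimax = 3.
2 ≠ 3, so there is no saddle point; optimal play is mixed.
Let the attacker play Flank with probability p. Expected payoff against Reinforce: 2p + 5(1−p) = −3p + 5; against Withdraw: 3p + 0(1−p) = 3p.
Setting these equal: −3p + 5 = 3p ⇒ −6p = -5 ⇒ p = 5/6, and the value is (-3)·(5/6) + 5 = 5/2.
For the defender: with q = P(Reinforce), equating Flank's and Center's payoffs gives −q + 3 = 5q ⇒ q = 1/2.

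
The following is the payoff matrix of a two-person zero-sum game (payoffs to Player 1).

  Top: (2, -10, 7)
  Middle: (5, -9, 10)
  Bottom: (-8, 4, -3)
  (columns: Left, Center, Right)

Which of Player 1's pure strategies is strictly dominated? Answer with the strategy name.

Middle gives a strictly higher payoff than Top against every column: 5 > 2, -9 > -10, 10 > 7.
So Top is strictly dominated and Player 1 never plays it.

Top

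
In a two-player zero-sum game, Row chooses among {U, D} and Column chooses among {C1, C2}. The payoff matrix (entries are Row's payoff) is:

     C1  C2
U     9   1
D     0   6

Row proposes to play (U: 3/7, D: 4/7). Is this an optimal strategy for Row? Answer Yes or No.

Yes

Against C1 this mix gives (3/7)·9 + (4/7)·0 = 27/7.
Against C2 this mix gives (3/7)·1 + (4/7)·6 = 27/7.
All of Column's active replies (C1, C2) yield 27/7, and no column does worse for Row. The mix makes Column indifferent and guarantees 27/7, so it is optimal.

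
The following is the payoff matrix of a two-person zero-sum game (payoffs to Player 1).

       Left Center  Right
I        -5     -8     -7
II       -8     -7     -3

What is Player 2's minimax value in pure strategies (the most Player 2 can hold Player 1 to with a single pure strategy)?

-7

Column maxima: Left → -5, Center → -7, Right → -3.
The smallest of these is -7.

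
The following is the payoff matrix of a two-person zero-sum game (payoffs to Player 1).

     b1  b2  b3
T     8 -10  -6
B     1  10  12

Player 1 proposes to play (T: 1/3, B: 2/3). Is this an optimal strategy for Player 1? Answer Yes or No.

Against b1 this mix gives (1/3)·8 + (2/3)·1 = 10/3.
Against b2 this mix gives (1/3)·(-10) + (2/3)·10 = 10/3.
Against b3 this mix gives (1/3)·(-6) + (2/3)·12 = 6.
All of Player 2's active replies (b1, b2) yield 10/3, and no column does worse for Player 1. The mix makes Player 2 indifferent and guarantees 10/3, so it is optimal.

Yes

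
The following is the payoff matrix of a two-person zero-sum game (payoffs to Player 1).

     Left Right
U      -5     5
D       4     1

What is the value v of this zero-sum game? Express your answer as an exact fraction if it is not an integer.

Row minima: U → -5, D → 1; maximin = 1.
Column maxima: Left → 4, Right → 5; minimax = 4.
1 ≠ 4, so there is no saddle point; optimal play is mixed.
Let Player 1 play U with probability p. Expected payoff against Left: (-5)p + 4(1−p) = −9p + 4; against Right: 5p + 1(1−p) = 4p + 1.
Setting these equal: −9p + 4 = 4p + 1 ⇒ −13p = -3 ⇒ p = 3/13, and the value is (-9)·(3/13) + 4 = 25/13.
For Player 2: with q = P(Left), equating U's and D's payoffs gives −10q + 5 = 3q + 1 ⇒ q = 4/13.

25/13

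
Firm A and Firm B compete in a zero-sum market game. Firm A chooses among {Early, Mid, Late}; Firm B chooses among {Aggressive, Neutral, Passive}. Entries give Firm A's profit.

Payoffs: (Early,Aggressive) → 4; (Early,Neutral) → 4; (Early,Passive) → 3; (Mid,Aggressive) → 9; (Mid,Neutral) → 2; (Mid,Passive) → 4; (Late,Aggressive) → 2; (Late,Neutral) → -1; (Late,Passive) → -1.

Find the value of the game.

Row minima: Early → 3, Mid → 2, Late → -1; maximin = 3.
Column maxima: Aggressive → 9, Neutral → 4, Passive → 4; minimax = 4.
3 ≠ 4, so there is no saddle point; optimal play is mixed.
Late is strictly dominated by Early, so Firm A never plays it.
Aggressive is strictly dominated by Passive (it gives Firm A strictly more in every row), so Firm B never plays it.
On the remaining 2×2 (Early, Mid vs Neutral, Passive):
Let Firm A play Early with probability p. Expected payoff against Neutral: 4p + 2(1−p) = 2p + 2; against Passive: 3p + 4(1−p) = −p + 4.
Setting these equal: 2p + 2 = −p + 4 ⇒ 3p = 2 ⇒ p = 2/3, and the value is (2)·(2/3) + 2 = 10/3.
For Firm B: with q = P(Neutral), equating Early's and Mid's payoffs gives q + 3 = −2q + 4 ⇒ q = 1/3.

10/3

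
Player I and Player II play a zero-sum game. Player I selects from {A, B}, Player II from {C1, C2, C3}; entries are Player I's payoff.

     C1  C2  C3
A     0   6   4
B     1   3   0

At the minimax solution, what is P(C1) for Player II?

4/5

Row minima: A → 0, B → 0; maximin = 0.
Column maxima: C1 → 1, C2 → 6, C3 → 4; minimax = 1.
0 ≠ 1, so there is no saddle point; optimal play is mixed.
C2 is strictly dominated by C1 (it gives Player I strictly more in every row), so Player II never plays it.
On the remaining 2×2 (A, B vs C1, C3):
Let Player I play A with probability p. Expected payoff against C1: 0p + 1(1−p) = −p + 1; against C3: 4p + 0(1−p) = 4p.
Setting these equal: −p + 1 = 4p ⇒ −5p = -1 ⇒ p = 1/5, and the value is (-1)·(1/5) + 1 = 4/5.
For Player II: with q = P(C1), equating A's and B's payoffs gives −4q + 4 = q ⇒ q = 4/5.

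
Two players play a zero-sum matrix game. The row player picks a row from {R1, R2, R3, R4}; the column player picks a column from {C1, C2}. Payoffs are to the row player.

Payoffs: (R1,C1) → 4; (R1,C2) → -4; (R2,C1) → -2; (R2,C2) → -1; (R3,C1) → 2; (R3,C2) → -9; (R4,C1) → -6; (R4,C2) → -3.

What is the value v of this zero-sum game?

-4/3

Row minima: R1 → -4, R2 → -2, R3 → -9, R4 → -6; maximin = -2.
Column maxima: C1 → 4, C2 → -1; minimax = -1.
-2 ≠ -1, so there is no saddle point; optimal play is mixed.
R3 is strictly dominated by R1, so the row player never plays it.
R4 is strictly dominated by R2, so the row player never plays it.
On the remaining 2×2 (R1, R2 vs C1, C2):
Let the row player play R1 with probability p. Expected payoff against C1: 4p + (-2)(1−p) = 6p − 2; against C2: (-4)p + (-1)(1−p) = −3p − 1.
Setting these equal: 6p − 2 = −3p − 1 ⇒ 9p = 1 ⇒ p = 1/9, and the value is (6)·(1/9) − 2 = -4/3.
For the column player: with q = P(C1), equating R1's and R2's payoffs gives 8q − 4 = −q − 1 ⇒ q = 1/3.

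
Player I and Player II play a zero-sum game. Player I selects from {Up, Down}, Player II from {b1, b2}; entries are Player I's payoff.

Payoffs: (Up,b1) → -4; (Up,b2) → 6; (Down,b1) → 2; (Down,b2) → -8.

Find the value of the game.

-1

Row minima: Up → -4, Down → -8; maximin = -4.
Column maxima: b1 → 2, b2 → 6; minimax = 2.
-4 ≠ 2, so there is no saddle point; optimal play is mixed.
Let Player I play Up with probability p. Expected payoff against b1: (-4)p + 2(1−p) = −6p + 2; against b2: 6p + (-8)(1−p) = 14p − 8.
Setting these equal: −6p + 2 = 14p − 8 ⇒ −20p = -10 ⇒ p = 1/2, and the value is (-6)·(1/2) + 2 = -1.
For Player II: with q = P(b1), equating Up's and Down's payoffs gives −10q + 6 = 10q − 8 ⇒ q = 7/10.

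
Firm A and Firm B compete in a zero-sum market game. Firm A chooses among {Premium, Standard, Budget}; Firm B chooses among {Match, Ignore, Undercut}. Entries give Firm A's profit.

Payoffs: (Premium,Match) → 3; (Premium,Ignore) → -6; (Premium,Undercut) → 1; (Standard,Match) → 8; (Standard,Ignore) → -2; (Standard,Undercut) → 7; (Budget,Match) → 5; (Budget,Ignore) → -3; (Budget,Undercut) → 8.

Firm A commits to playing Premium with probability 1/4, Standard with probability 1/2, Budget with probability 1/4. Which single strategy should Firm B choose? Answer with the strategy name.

If Firm B plays Match, Firm A's expected payoff is (1/4)·3 + (1/2)·8 + (1/4)·5 = 6.
If Firm B plays Ignore, Firm A's expected payoff is (1/4)·(-6) + (1/2)·(-2) + (1/4)·(-3) = -13/4.
If Firm B plays Undercut, Firm A's expected payoff is (1/4)·1 + (1/2)·7 + (1/4)·8 = 23/4.
Firm B minimizes Firm A's payoff; the smallest is -13/4, so the best response is Ignore.

Ignore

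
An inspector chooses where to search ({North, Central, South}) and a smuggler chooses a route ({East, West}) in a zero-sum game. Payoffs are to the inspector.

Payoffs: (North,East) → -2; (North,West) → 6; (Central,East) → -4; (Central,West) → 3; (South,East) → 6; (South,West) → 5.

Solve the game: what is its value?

46/9

Row minima: North → -2, Central → -4, South → 5; maximin = 5.
Column maxima: East → 6, West → 6; minimax = 6.
5 ≠ 6, so there is no saddle point; optimal play is mixed.
Central is strictly dominated by North, so the inspector never plays it.
On the remaining 2×2 (North, South vs East, West):
Let the inspector play North with probability p. Expected payoff against East: (-2)p + 6(1−p) = −8p + 6; against West: 6p + 5(1−p) = p + 5.
Setting these equal: −8p + 6 = p + 5 ⇒ −9p = -1 ⇒ p = 1/9, and the value is (-8)·(1/9) + 6 = 46/9.
For the smuggler: with q = P(East), equating North's and South's payoffs gives −8q + 6 = q + 5 ⇒ q = 1/9.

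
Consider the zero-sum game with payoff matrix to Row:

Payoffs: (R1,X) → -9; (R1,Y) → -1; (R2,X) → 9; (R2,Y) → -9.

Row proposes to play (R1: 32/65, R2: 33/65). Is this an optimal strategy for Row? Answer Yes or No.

No

Against X this mix gives (32/65)·(-9) + (33/65)·9 = 9/65.
Against Y this mix gives (32/65)·(-1) + (33/65)·(-9) = -329/65.
Column will play Y, holding Row to -329/65. Shifting weight toward the row that does better against Y would raise this floor (the equalizing mix achieves -45/13 against both Y and X), so the proposed strategy is not optimal.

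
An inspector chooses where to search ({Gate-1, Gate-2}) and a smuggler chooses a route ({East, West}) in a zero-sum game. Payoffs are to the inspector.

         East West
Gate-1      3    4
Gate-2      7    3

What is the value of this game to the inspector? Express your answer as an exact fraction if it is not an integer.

Row minima: Gate-1 → 3, Gate-2 → 3; maximin = 3.
Column maxima: East → 7, West → 4; minimax = 4.
3 ≠ 4, so there is no saddle point; optimal play is mixed.
Let the inspector play Gate-1 with probability p. Expected payoff against East: 3p + 7(1−p) = −4p + 7; against West: 4p + 3(1−p) = p + 3.
Setting these equal: −4p + 7 = p + 3 ⇒ −5p = -4 ⇒ p = 4/5, and the value is (-4)·(4/5) + 7 = 19/5.
For the smuggler: with q = P(East), equating Gate-1's and Gate-2's payoffs gives −q + 4 = 4q + 3 ⇒ q = 1/5.

19/5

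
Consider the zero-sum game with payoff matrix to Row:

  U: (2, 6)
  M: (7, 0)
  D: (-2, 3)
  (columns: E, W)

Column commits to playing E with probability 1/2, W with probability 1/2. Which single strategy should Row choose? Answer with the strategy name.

U

Expected payoff of U: (1/2)·2 + (1/2)·6 = 4.
Expected payoff of M: (1/2)·7 + (1/2)·0 = 7/2.
Expected payoff of D: (1/2)·(-2) + (1/2)·3 = 1/2.
The largest is 4, so Row's best response is U.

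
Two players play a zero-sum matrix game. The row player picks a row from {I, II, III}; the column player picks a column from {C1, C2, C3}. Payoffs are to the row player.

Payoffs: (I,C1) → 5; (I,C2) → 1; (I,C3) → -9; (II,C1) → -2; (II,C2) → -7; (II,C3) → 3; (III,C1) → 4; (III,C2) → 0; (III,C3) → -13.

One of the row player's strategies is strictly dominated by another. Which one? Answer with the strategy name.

III

I gives a strictly higher payoff than III against every column: 5 > 4, 1 > 0, -9 > -13.
So III is strictly dominated and the row player never plays it.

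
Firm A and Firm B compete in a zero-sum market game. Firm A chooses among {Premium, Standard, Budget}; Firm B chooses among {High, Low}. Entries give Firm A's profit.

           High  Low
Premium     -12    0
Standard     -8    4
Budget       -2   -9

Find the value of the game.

-80/19

Row minima: Premium → -12, Standard → -8, Budget → -9; maximin = -8.
Column maxima: High → -2, Low → 4; minimax = -2.
-8 ≠ -2, so there is no saddle point; optimal play is mixed.
Premium is strictly dominated by Standard, so Firm A never plays it.
On the remaining 2×2 (Standard, Budget vs High, Low):
Let Firm A play Standard with probability p. Expected payoff against High: (-8)p + (-2)(1−p) = −6p − 2; against Low: 4p + (-9)(1−p) = 13p − 9.
Setting these equal: −6p − 2 = 13p − 9 ⇒ −19p = -7 ⇒ p = 7/19, and the value is (-6)·(7/19) − 2 = -80/19.
For Firm B: with q = P(High), equating Standard's and Budget's payoffs gives −12q + 4 = 7q − 9 ⇒ q = 13/19.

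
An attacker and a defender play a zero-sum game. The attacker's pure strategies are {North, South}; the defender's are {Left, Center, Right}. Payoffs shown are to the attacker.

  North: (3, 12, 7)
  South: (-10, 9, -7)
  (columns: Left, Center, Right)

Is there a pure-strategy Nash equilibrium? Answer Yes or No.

Yes

Row minima: North → 3, South → -10; maximin = 3.
Column maxima: Left → 3, Center → 12, Right → 7; minimax = 3.
maximin = minimax = 3, so a saddle point exists.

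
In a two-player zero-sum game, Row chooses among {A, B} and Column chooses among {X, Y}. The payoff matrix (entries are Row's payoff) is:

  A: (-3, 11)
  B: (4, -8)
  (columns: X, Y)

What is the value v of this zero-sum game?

Row minima: A → -3, B → -8; maximin = -3.
Column maxima: X → 4, Y → 11; minimax = 4.
-3 ≠ 4, so there is no saddle point; optimal play is mixed.
Let Row play A with probability p. Expected payoff against X: (-3)p + 4(1−p) = −7p + 4; against Y: 11p + (-8)(1−p) = 19p − 8.
Setting these equal: −7p + 4 = 19p − 8 ⇒ −26p = -12 ⇒ p = 6/13, and the value is (-7)·(6/13) + 4 = 10/13.
For Column: with q = P(X), equating A's and B's payoffs gives −14q + 11 = 12q − 8 ⇒ q = 19/26.

10/13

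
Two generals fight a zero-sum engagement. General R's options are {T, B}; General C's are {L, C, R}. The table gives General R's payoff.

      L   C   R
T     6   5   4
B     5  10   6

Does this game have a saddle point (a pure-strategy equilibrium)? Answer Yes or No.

No

Row minima: T → 4, B → 5; maximin = 5.
Column maxima: L → 6, C → 10, R → 6; minimax = 6.
5 ≠ 6, so no pure-strategy equilibrium exists.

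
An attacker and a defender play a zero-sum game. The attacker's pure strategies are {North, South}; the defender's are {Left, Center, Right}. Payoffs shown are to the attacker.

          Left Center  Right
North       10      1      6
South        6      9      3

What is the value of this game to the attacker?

Row minima: North → 1, South → 3; maximin = 3.
Column maxima: Left → 10, Center → 9, Right → 6; minimax = 6.
3 ≠ 6, so there is no saddle point; optimal play is mixed.
Left is strictly dominated by Right (it gives the attacker strictly more in every row), so the defender never plays it.
On the remaining 2×2 (North, South vs Center, Right):
Let the attacker play North with probability p. Expected payoff against Center: 1p + 9(1−p) = −8p + 9; against Right: 6p + 3(1−p) = 3p + 3.
Setting these equal: −8p + 9 = 3p + 3 ⇒ −11p = -6 ⇒ p = 6/11, and the value is (-8)·(6/11) + 9 = 51/11.
For the defender: with q = P(Center), equating North's and South's payoffs gives −5q + 6 = 6q + 3 ⇒ q = 3/11.

51/11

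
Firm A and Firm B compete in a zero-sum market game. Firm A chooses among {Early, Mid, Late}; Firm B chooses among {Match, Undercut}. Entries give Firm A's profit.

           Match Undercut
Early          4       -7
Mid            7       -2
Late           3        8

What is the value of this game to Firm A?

Row minima: Early → -7, Mid → -2, Late → 3; maximin = 3.
Column maxima: Match → 7, Undercut → 8; minimax = 7.
3 ≠ 7, so there is no saddle point; optimal play is mixed.
Early is strictly dominated by Mid, so Firm A never plays it.
On the remaining 2×2 (Mid, Late vs Match, Undercut):
Let Firm A play Mid with probability p. Expected payoff against Match: 7p + 3(1−p) = 4p + 3; against Undercut: (-2)p + 8(1−p) = −10p + 8.
Setting these equal: 4p + 3 = −10p + 8 ⇒ 14p = 5 ⇒ p = 5/14, and the value is (4)·(5/14) + 3 = 31/7.
For Firm B: with q = P(Match), equating Mid's and Late's payoffs gives 9q − 2 = −5q + 8 ⇒ q = 5/7.

31/7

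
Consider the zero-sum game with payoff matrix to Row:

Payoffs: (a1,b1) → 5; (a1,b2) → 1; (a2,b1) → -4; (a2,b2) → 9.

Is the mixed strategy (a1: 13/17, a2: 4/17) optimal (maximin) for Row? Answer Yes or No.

Against b1 this mix gives (13/17)·5 + (4/17)·(-4) = 49/17.
Against b2 this mix gives (13/17)·1 + (4/17)·9 = 49/17.
All of Column's active replies (b1, b2) yield 49/17, and no column does worse for Row. The mix makes Column indifferent and guarantees 49/17, so it is optimal.

Yes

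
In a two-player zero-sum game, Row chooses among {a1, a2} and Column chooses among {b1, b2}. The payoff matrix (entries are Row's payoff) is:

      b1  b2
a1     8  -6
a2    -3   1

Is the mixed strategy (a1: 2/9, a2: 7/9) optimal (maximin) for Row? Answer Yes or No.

Against b1 this mix gives (2/9)·8 + (7/9)·(-3) = -5/9.
Against b2 this mix gives (2/9)·(-6) + (7/9)·1 = -5/9.
All of Column's active replies (b1, b2) yield -5/9, and no column does worse for Row. The mix makes Column indifferent and guarantees -5/9, so it is optimal.

Yes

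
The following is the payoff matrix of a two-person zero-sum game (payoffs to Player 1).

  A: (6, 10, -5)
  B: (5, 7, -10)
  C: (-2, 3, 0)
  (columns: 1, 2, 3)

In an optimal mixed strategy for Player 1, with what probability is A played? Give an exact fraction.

2/13

Row minima: A → -5, B → -10, C → -2; maximin = -2.
Column maxima: 1 → 6, 2 → 10, 3 → 0; minimax = 0.
-2 ≠ 0, so there is no saddle point; optimal play is mixed.
B is strictly dominated by A, so Player 1 never plays it.
2 is strictly dominated by 1 (it gives Player 1 strictly more in every row), so Player 2 never plays it.
On the remaining 2×2 (A, C vs 1, 3):
Let Player 1 play A with probability p. Expected payoff against 1: 6p + (-2)(1−p) = 8p − 2; against 3: (-5)p + 0(1−p) = −5p.
Setting these equal: 8p − 2 = −5p ⇒ 13p = 2 ⇒ p = 2/13, and the value is (8)·(2/13) − 2 = -10/13.
For Player 2: with q = P(1), equating A's and C's payoffs gives 11q − 5 = −2q ⇒ q = 5/13.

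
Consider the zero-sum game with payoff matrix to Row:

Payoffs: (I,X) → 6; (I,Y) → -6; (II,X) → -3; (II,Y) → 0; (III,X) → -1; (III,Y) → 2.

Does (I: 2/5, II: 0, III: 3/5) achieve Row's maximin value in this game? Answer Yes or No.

No

Against X this mix gives (2/5)·6 + (3/5)·(-1) = 9/5.
Against Y this mix gives (2/5)·(-6) + (3/5)·2 = -6/5.
Column will play Y, holding Row to -6/5. Shifting weight toward the row that does better against Y would raise this floor (the equalizing mix achieves 2/5 against both Y and X), so the proposed strategy is not optimal.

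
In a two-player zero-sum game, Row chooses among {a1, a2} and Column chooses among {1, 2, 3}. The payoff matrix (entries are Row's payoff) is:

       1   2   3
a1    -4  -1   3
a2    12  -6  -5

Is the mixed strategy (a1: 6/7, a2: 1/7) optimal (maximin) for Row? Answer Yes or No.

Against 1 this mix gives (6/7)·(-4) + (1/7)·12 = -12/7.
Against 2 this mix gives (6/7)·(-1) + (1/7)·(-6) = -12/7.
Against 3 this mix gives (6/7)·3 + (1/7)·(-5) = 13/7.
All of Column's active replies (1, 2) yield -12/7, and no column does worse for Row. The mix makes Column indifferent and guarantees -12/7, so it is optimal.

Yes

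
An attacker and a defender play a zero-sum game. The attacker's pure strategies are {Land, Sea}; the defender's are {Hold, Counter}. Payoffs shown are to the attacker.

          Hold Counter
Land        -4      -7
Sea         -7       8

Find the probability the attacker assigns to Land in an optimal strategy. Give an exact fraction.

Row minima: Land → -7, Sea → -7; maximin = -7.
Column maxima: Hold → -4, Counter → 8; minimax = -4.
-7 ≠ -4, so there is no saddle point; optimal play is mixed.
Let the attacker play Land with probability p. Expected payoff against Hold: (-4)p + (-7)(1−p) = 3p − 7; against Counter: (-7)p + 8(1−p) = −15p + 8.
Setting these equal: 3p − 7 = −15p + 8 ⇒ 18p = 15 ⇒ p = 5/6, and the value is (3)·(5/6) − 7 = -9/2.
For the defender: with q = P(Hold), equating Land's and Sea's payoffs gives 3q − 7 = −15q + 8 ⇒ q = 5/6.

5/6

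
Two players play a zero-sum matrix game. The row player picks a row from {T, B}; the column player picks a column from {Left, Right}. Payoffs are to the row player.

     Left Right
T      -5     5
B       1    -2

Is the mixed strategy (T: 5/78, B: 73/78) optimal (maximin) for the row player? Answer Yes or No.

No

Against Left this mix gives (5/78)·(-5) + (73/78)·1 = 8/13.
Against Right this mix gives (5/78)·5 + (73/78)·(-2) = -121/78.
The column player will play Right, holding the row player to -121/78. Shifting weight toward the row that does better against Right would raise this floor (the equalizing mix achieves -5/13 against both Right and Left), so the proposed strategy is not optimal.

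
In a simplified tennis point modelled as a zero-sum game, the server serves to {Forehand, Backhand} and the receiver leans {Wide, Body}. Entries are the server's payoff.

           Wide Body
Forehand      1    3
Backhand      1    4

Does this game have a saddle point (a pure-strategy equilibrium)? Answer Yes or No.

Row minima: Forehand → 1, Backhand → 1; maximin = 1.
Column maxima: Wide → 1, Body → 4; minimax = 1.
maximin = minimax = 1, so a saddle point exists.

Yes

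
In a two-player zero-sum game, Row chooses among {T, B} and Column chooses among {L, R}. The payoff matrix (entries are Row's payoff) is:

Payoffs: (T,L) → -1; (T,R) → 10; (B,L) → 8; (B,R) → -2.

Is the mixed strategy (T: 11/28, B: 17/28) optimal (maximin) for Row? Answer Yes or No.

No

Against L this mix gives (11/28)·(-1) + (17/28)·8 = 125/28.
Against R this mix gives (11/28)·10 + (17/28)·(-2) = 19/7.
Column will play R, holding Row to 19/7. Shifting weight toward the row that does better against R would raise this floor (the equalizing mix achieves 26/7 against both R and L), so the proposed strategy is not optimal.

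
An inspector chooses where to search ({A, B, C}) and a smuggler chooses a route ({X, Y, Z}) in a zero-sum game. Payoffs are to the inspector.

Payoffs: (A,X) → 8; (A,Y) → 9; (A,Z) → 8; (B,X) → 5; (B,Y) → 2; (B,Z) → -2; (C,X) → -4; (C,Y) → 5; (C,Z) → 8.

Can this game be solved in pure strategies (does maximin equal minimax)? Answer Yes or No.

Row minima: A → 8, B → -2, C → -4; maximin = 8.
Column maxima: X → 8, Y → 9, Z → 8; minimax = 8.
maximin = minimax = 8, so a saddle point exists.

Yes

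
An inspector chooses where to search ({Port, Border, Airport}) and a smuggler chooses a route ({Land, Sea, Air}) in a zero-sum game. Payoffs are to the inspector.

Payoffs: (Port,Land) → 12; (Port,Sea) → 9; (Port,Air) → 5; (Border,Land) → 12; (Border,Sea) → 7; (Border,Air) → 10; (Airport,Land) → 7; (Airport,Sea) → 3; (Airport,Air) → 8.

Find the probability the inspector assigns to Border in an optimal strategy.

4/7

Row minima: Port → 5, Border → 7, Airport → 3; maximin = 7.
Column maxima: Land → 12, Sea → 9, Air → 10; minimax = 9.
7 ≠ 9, so there is no saddle point; optimal play is mixed.
Airport is strictly dominated by Border, so the inspector never plays it.
Land is strictly dominated by Sea (it gives the inspector strictly more in every row), so the smuggler never plays it.
On the remaining 2×2 (Port, Border vs Sea, Air):
Let the inspector play Port with probability p. Expected payoff against Sea: 9p + 7(1−p) = 2p + 7; against Air: 5p + 10(1−p) = −5p + 10.
Setting these equal: 2p + 7 = −5p + 10 ⇒ 7p = 3 ⇒ p = 3/7, and the value is (2)·(3/7) + 7 = 55/7.
For the smuggler: with q = P(Sea), equating Port's and Border's payoffs gives 4q + 5 = −3q + 10 ⇒ q = 5/7.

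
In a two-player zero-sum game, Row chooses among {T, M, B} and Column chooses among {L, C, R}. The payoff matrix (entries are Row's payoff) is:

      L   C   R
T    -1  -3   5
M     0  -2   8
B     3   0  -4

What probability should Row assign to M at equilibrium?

Row minima: T → -3, M → -2, B → -4; maximin = -2.
Column maxima: L → 3, C → 0, R → 8; minimax = 0.
-2 ≠ 0, so there is no saddle point; optimal play is mixed.
T is strictly dominated by M, so Row never plays it.
L is strictly dominated by C (it gives Row strictly more in every row), so Column never plays it.
On the remaining 2×2 (M, B vs C, R):
Let Row play M with probability p. Expected payoff against C: (-2)p + 0(1−p) = −2p; against R: 8p + (-4)(1−p) = 12p − 4.
Setting these equal: −2p = 12p − 4 ⇒ −14p = -4 ⇒ p = 2/7, and the value is (-2)·(2/7) = -4/7.
For Column: with q = P(C), equating M's and B's payoffs gives −10q + 8 = 4q − 4 ⇒ q = 6/7.

2/7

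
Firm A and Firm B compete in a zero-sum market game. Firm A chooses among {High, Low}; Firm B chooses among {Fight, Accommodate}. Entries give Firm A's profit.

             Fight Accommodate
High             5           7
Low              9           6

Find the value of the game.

33/5

Row minima: High → 5, Low → 6; maximin = 6.
Column maxima: Fight → 9, Accommodate → 7; minimax = 7.
6 ≠ 7, so there is no saddle point; optimal play is mixed.
Let Firm A play High with probability p. Expected payoff against Fight: 5p + 9(1−p) = −4p + 9; against Accommodate: 7p + 6(1−p) = p + 6.
Setting these equal: −4p + 9 = p + 6 ⇒ −5p = -3 ⇒ p = 3/5, and the value is (-4)·(3/5) + 9 = 33/5.
For Firm B: with q = P(Fight), equating High's and Low's payoffs gives −2q + 7 = 3q + 6 ⇒ q = 1/5.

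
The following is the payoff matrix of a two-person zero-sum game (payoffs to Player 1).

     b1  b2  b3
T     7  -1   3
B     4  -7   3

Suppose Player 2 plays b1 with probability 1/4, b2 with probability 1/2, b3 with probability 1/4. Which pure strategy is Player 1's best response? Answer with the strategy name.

Expected payoff of T: (1/4)·7 + (1/2)·(-1) + (1/4)·3 = 2.
Expected payoff of B: (1/4)·4 + (1/2)·(-7) + (1/4)·3 = -7/4.
The largest is 2, so Player 1's best response is T.

T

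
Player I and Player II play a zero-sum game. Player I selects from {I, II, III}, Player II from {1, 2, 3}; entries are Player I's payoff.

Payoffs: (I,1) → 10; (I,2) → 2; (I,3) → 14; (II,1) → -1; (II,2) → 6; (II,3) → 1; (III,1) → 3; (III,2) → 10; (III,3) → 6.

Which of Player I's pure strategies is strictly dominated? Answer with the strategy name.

III gives a strictly higher payoff than II against every column: 3 > -1, 10 > 6, 6 > 1.
So II is strictly dominated and Player I never plays it.

II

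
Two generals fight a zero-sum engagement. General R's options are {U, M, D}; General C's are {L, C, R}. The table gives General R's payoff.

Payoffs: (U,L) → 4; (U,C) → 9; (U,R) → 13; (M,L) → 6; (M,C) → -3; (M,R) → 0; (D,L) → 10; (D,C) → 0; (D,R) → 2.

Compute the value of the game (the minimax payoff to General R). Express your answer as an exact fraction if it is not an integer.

6

Row minima: U → 4, M → -3, D → 0; maximin = 4.
Column maxima: L → 10, C → 9, R → 13; minimax = 9.
4 ≠ 9, so there is no saddle point; optimal play is mixed.
M is strictly dominated by D, so General R never plays it.
R is strictly dominated by C (it gives General R strictly more in every row), so General C never plays it.
On the remaining 2×2 (U, D vs L, C):
Let General R play U with probability p. Expected payoff against L: 4p + 10(1−p) = −6p + 10; against C: 9p + 0(1−p) = 9p.
Setting these equal: −6p + 10 = 9p ⇒ −15p = -10 ⇒ p = 2/3, and the value is (-6)·(2/3) + 10 = 6.
For General C: with q = P(L), equating U's and D's payoffs gives −5q + 9 = 10q ⇒ q = 3/5.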